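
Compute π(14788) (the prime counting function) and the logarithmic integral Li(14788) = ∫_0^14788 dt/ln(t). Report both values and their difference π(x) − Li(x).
π(14788) = 1733;  Li(14788) ≈ 1754.56;  π(x) − Li(x) ≈ -21.56.

Direct count of primes ≤ 14788 gives π(14788) = 1733. Numerical evaluation of the logarithmic integral gives Li(14788) ≈ 1754.56. The difference π(x) − Li(x) ≈ -21.56 is typically negative for small/moderate x (Li(x) overestimates), though Littlewood's theorem shows this sign changes infinitely often.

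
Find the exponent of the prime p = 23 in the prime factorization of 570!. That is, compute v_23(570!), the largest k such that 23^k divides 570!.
v_23(570!) = 25

Legendre's formula: v_p(n!) = Σ_{k ≥ 1} ⌊n / p^k⌋. For p = 23, n = 570, the terms are:
  ⌊570/23^1⌋ = ⌊570/23⌋ = 24
  ⌊570/23^2⌋ = ⌊570/529⌋ = 1
(the next term ⌊570/23^3⌋ = 0, terminating the sum). Summing: v_23(570!) = 24 + 1 = 25.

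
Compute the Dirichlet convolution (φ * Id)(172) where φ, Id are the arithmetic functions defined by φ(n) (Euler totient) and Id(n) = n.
(φ * Id)(172) = 680

Divisors of 172: [1, 2, 4, 43, 86, 172]. For each d | 172:
  d = 1: φ(1) · Id(172/1) = 1 · 172 = 172
  d = 2: φ(2) · Id(172/2) = 1 · 86 = 86
  d = 4: φ(4) · Id(172/4) = 2 · 43 = 86
  d = 43: φ(43) · Id(172/43) = 42 · 4 = 168
  d = 86: φ(86) · Id(172/86) = 42 · 2 = 84
  d = 172: φ(172) · Id(172/172) = 84 · 1 = 84
Summing: (φ * Id)(172) = 172 + 86 + 86 + 168 + 84 + 84 = 680.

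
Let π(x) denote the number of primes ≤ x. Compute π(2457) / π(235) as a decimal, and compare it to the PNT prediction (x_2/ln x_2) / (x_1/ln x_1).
π(2457)/π(235) = 363/51 ≈ 7.1176;  PNT prediction ≈ 7.3119.

π(235) = 51 and π(2457) = 363, so π(2457)/π(235) ≈ 7.1176. The PNT-predicted ratio is (2457/ln(2457)) / (235/ln(235)) ≈ 7.3119. The two agree to within a few percent, as expected.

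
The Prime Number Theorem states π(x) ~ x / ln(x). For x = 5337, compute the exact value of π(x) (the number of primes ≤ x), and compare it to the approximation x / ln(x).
π(5337) = 706;  x/ln(x) ≈ 621.85;  relative error ≈ 11.92%.

Directly count primes up to 5337: π(5337) = 706. The PNT approximation gives 5337/ln(5337) ≈ 5337/8.58242 ≈ 621.85. Relative error (π(x) − x/ln(x)) / π(x) ≈ 11.92%; the approximation is known to undercount slightly (Li(x) is a better estimate).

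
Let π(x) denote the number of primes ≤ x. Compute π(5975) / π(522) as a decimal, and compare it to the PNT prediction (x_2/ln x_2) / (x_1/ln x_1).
π(5975)/π(522) = 781/98 ≈ 7.9694;  PNT prediction ≈ 8.2375.

π(522) = 98 and π(5975) = 781, so π(5975)/π(522) ≈ 7.9694. The PNT-predicted ratio is (5975/ln(5975)) / (522/ln(522)) ≈ 8.2375. The two agree to within a few percent, as expected.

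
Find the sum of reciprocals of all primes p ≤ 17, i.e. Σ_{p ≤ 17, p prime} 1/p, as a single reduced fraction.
Σ 1/p = 716167/510510

π(17) = 7, so the primes ≤ 17 are [2, 3, 5, 7, 11, 13, 17]. Summing 1/p over these primes: 716167/510510 ≈ 1.4028. Mertens estimate ln ln(17) + 0.2615 ≈ 1.3029.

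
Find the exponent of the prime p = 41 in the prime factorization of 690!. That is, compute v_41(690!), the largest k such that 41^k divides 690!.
v_41(690!) = 16

Legendre's formula: v_p(n!) = Σ_{k ≥ 1} ⌊n / p^k⌋. For p = 41, n = 690, the terms are:
  ⌊690/41^1⌋ = ⌊690/41⌋ = 16
(the next term ⌊690/41^2⌋ = 0, terminating the sum). Summing: v_41(690!) = 16 = 16.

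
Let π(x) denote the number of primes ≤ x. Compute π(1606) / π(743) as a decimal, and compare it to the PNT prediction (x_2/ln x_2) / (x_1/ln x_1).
π(1606)/π(743) = 252/132 ≈ 1.9091;  PNT prediction ≈ 1.9358.

π(743) = 132 and π(1606) = 252, so π(1606)/π(743) ≈ 1.9091. The PNT-predicted ratio is (1606/ln(1606)) / (743/ln(743)) ≈ 1.9358. The two agree to within a few percent, as expected.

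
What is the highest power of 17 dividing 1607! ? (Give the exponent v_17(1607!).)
v_17(1607!) = 99

Legendre's formula: v_p(n!) = Σ_{k ≥ 1} ⌊n / p^k⌋. For p = 17, n = 1607, the terms are:
  ⌊1607/17^1⌋ = ⌊1607/17⌋ = 94
  ⌊1607/17^2⌋ = ⌊1607/289⌋ = 5
(the next term ⌊1607/17^3⌋ = 0, terminating the sum). Summing: v_17(1607!) = 94 + 5 = 99.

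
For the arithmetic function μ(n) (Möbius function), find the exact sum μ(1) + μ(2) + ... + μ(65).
Σ_{n ≤ 65} μ(n) = 0

Compute μ(n) for each 1 ≤ n ≤ 65: μ(1) = 1, μ(2) = -1, μ(3) = -1, μ(4) = 0, μ(5) = -1, μ(6) = 1, μ(7) = -1, μ(8) = 0, μ(9) = 0, μ(10) = 1, μ(11) = -1, μ(12) = 0, μ(13) = -1, μ(14) = 1, μ(15) = 1, μ(16) = 0, μ(17) = -1, μ(18) = 0, μ(19) = -1, μ(20) = 0, μ(21) = 1, μ(22) = 1, μ(23) = -1, μ(24) = 0, μ(25) = 0, μ(26) = 1, μ(27) = 0, μ(28) = 0, μ(29) = -1, μ(30) = -1, μ(31) = -1, μ(32) = 0, μ(33) = 1, μ(34) = 1, μ(35) = 1, μ(36) = 0, μ(37) = -1, μ(38) = 1, μ(39) = 1, μ(40) = 0, μ(41) = -1, μ(42) = -1, μ(43) = -1, μ(44) = 0, μ(45) = 0, μ(46) = 1, μ(47) = -1, μ(48) = 0, μ(49) = 0, μ(50) = 0, μ(51) = 1, μ(52) = 0, μ(53) = -1, μ(54) = 0, μ(55) = 1, μ(56) = 0, μ(57) = 1, μ(58) = 1, μ(59) = -1, μ(60) = 0, μ(61) = -1, μ(62) = 1, μ(63) = 0, μ(64) = 0, μ(65) = 1. Summing all 65 values: 0. (Mertens function M(x) = Σ_{n ≤ x} μ(n); on average M(x) should be small (PNT ⟺ M(x) = o(x)).)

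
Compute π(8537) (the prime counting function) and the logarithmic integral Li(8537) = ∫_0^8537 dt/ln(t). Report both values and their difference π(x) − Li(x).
π(8537) = 1064;  Li(8537) ≈ 1085.95;  π(x) − Li(x) ≈ -21.95.

Direct count of primes ≤ 8537 gives π(8537) = 1064. Numerical evaluation of the logarithmic integral gives Li(8537) ≈ 1085.95. The difference π(x) − Li(x) ≈ -21.95 is typically negative for small/moderate x (Li(x) overestimates), though Littlewood's theorem shows this sign changes infinitely often.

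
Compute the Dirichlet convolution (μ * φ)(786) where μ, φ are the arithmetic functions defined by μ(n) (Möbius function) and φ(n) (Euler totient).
(μ * φ)(786) = 0

Divisors of 786: [1, 2, 3, 6, 131, 262, 393, 786]. For each d | 786:
  d = 1: μ(1) · φ(786/1) = 1 · 260 = 260
  d = 2: μ(2) · φ(786/2) = -1 · 260 = -260
  d = 3: μ(3) · φ(786/3) = -1 · 130 = -130
  d = 6: μ(6) · φ(786/6) = 1 · 130 = 130
  d = 131: μ(131) · φ(786/131) = -1 · 2 = -2
  d = 262: μ(262) · φ(786/262) = 1 · 2 = 2
  d = 393: μ(393) · φ(786/393) = 1 · 1 = 1
  d = 786: μ(786) · φ(786/786) = -1 · 1 = -1
Summing: (μ * φ)(786) = 260 + -260 + -130 + 130 + -2 + 2 + 1 + -1 = 0.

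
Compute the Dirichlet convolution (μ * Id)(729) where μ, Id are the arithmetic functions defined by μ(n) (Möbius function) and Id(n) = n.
(μ * Id)(729) = 486

Divisors of 729: [1, 3, 9, 27, 81, 243, 729]. For each d | 729:
  d = 1: μ(1) · Id(729/1) = 1 · 729 = 729
  d = 3: μ(3) · Id(729/3) = -1 · 243 = -243
  d = 9: μ(9) · Id(729/9) = 0 · 81 = 0
  d = 27: μ(27) · Id(729/27) = 0 · 27 = 0
  d = 81: μ(81) · Id(729/81) = 0 · 9 = 0
  d = 243: μ(243) · Id(729/243) = 0 · 3 = 0
  d = 729: μ(729) · Id(729/729) = 0 · 1 = 0
Summing: (μ * Id)(729) = 729 + -243 + 0 + 0 + 0 + 0 + 0 = 486.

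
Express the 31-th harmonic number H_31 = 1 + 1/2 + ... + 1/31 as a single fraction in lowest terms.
H_31 = 290774257297357/72201776446800

Direct summation: H_31 = 1 + 1/2 + ... + 1/31. The least common denominator is lcm(1, ..., 31) = 72201776446800; over this denominator the numerator is 72201776446800 + 36100888223400 + 24067258815600 + 18050444111700 + 14440355289360 + 12033629407800 + 10314539492400 + 9025222055850 + 8022419605200 + 7220177644680 + 6563797858800 + 6016814703900 + 5553982803600 + 5157269746200 + 4813451763120 + 4512611027925 + 4247163320400 + 4011209802600 + 3800093497200 + 3610088822340 + 3438179830800 + 3281898929400 + 3139207671600 + 3008407351950 + 2888071057872 + 2776991401800 + 2674139868400 + 2578634873100 + 2489716429200 + 2406725881560 + 2329089562800 = 290774257297357, so H_31 = 290774257297357/72201776446800 (already in lowest terms) ≈ 4.02725. (The PNT-adjacent estimate ln(31) + γ ≈ 4.01120 matches within O(1/n).)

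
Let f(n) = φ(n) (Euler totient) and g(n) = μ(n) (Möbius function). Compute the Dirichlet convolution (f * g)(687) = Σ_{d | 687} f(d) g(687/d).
(φ * μ)(687) = 227

Divisors of 687: [1, 3, 229, 687]. For each d | 687:
  d = 1: φ(1) · μ(687/1) = 1 · 1 = 1
  d = 3: φ(3) · μ(687/3) = 2 · -1 = -2
  d = 229: φ(229) · μ(687/229) = 228 · -1 = -228
  d = 687: φ(687) · μ(687/687) = 456 · 1 = 456
Summing: (φ * μ)(687) = 1 + -2 + -228 + 456 = 227.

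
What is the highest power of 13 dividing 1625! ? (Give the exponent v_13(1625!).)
v_13(1625!) = 134

Legendre's formula: v_p(n!) = Σ_{k ≥ 1} ⌊n / p^k⌋. For p = 13, n = 1625, the terms are:
  ⌊1625/13^1⌋ = ⌊1625/13⌋ = 125
  ⌊1625/13^2⌋ = ⌊1625/169⌋ = 9
(the next term ⌊1625/13^3⌋ = 0, terminating the sum). Summing: v_13(1625!) = 125 + 9 = 134.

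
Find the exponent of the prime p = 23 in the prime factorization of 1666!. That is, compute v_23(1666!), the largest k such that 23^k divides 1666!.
v_23(1666!) = 75

Legendre's formula: v_p(n!) = Σ_{k ≥ 1} ⌊n / p^k⌋. For p = 23, n = 1666, the terms are:
  ⌊1666/23^1⌋ = ⌊1666/23⌋ = 72
  ⌊1666/23^2⌋ = ⌊1666/529⌋ = 3
(the next term ⌊1666/23^3⌋ = 0, terminating the sum). Summing: v_23(1666!) = 72 + 3 = 75.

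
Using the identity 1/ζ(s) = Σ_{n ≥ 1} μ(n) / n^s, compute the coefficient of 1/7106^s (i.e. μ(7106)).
μ(7106) = 1

Factor n = 7106 = 2 · 11 · 17 · 19. μ(n) = 0 if any exponent ≥ 2 (not squarefree); otherwise μ(n) = (−1)^{ω(n)} where ω(n) is the number of distinct prime factors. Applying: μ(7106) = 1.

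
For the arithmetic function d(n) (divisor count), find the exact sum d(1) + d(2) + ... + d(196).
Σ_{n ≤ 196} d(n) = 1070

Compute d(n) for each 1 ≤ n ≤ 196: d(1) = 1, d(2) = 2, d(3) = 2, d(4) = 3, d(5) = 2, d(6) = 4, d(7) = 2, d(8) = 4, d(9) = 3, d(10) = 4, d(11) = 2, d(12) = 6, d(13) = 2, d(14) = 4, d(15) = 4, d(16) = 5, d(17) = 2, d(18) = 6, d(19) = 2, d(20) = 6, d(21) = 4, d(22) = 4, d(23) = 2, d(24) = 8, d(25) = 3, d(26) = 4, d(27) = 4, d(28) = 6, d(29) = 2, d(30) = 8, d(31) = 2, d(32) = 6, d(33) = 4, d(34) = 4, d(35) = 4, d(36) = 9, d(37) = 2, d(38) = 4, d(39) = 4, d(40) = 8, d(41) = 2, d(42) = 8, d(43) = 2, d(44) = 6, d(45) = 6, d(46) = 4, d(47) = 2, d(48) = 10, d(49) = 3, d(50) = 6, d(51) = 4, d(52) = 6, d(53) = 2, d(54) = 8, d(55) = 4, d(56) = 8, d(57) = 4, d(58) = 4, d(59) = 2, d(60) = 12, d(61) = 2, d(62) = 4, d(63) = 6, d(64) = 7, d(65) = 4, d(66) = 8, d(67) = 2, d(68) = 6, d(69) = 4, d(70) = 8, d(71) = 2, d(72) = 12, d(73) = 2, d(74) = 4, d(75) = 6, d(76) = 6, d(77) = 4, d(78) = 8, d(79) = 2, d(80) = 10, d(81) = 5, d(82) = 4, d(83) = 2, d(84) = 12, d(85) = 4, d(86) = 4, d(87) = 4, d(88) = 8, d(89) = 2, d(90) = 12, d(91) = 4, d(92) = 6, d(93) = 4, d(94) = 4, d(95) = 4, d(96) = 12, d(97) = 2, d(98) = 6, d(99) = 6, d(100) = 9, d(101) = 2, d(102) = 8, d(103) = 2, d(104) = 8, d(105) = 8, d(106) = 4, d(107) = 2, d(108) = 12, d(109) = 2, d(110) = 8, d(111) = 4, d(112) = 10, d(113) = 2, d(114) = 8, d(115) = 4, d(116) = 6, d(117) = 6, d(118) = 4, d(119) = 4, d(120) = 16, d(121) = 3, d(122) = 4, d(123) = 4, d(124) = 6, d(125) = 4, d(126) = 12, d(127) = 2, d(128) = 8, d(129) = 4, d(130) = 8, d(131) = 2, d(132) = 12, d(133) = 4, d(134) = 4, d(135) = 8, d(136) = 8, d(137) = 2, d(138) = 8, d(139) = 2, d(140) = 12, d(141) = 4, d(142) = 4, d(143) = 4, d(144) = 15, d(145) = 4, d(146) = 4, d(147) = 6, d(148) = 6, d(149) = 2, d(150) = 12, d(151) = 2, d(152) = 8, d(153) = 6, d(154) = 8, d(155) = 4, d(156) = 12, d(157) = 2, d(158) = 4, d(159) = 4, d(160) = 12, d(161) = 4, d(162) = 10, d(163) = 2, d(164) = 6, d(165) = 8, d(166) = 4, d(167) = 2, d(168) = 16, d(169) = 3, d(170) = 8, d(171) = 6, d(172) = 6, d(173) = 2, d(174) = 8, d(175) = 6, d(176) = 10, d(177) = 4, d(178) = 4, d(179) = 2, d(180) = 18, d(181) = 2, d(182) = 8, d(183) = 4, d(184) = 8, d(185) = 4, d(186) = 8, d(187) = 4, d(188) = 6, d(189) = 8, d(190) = 8, d(191) = 2, d(192) = 14, d(193) = 2, d(194) = 4, d(195) = 8, d(196) = 9. Summing all 196 values: 1070. (Dirichlet's divisor formula: Σ_{n ≤ x} d(n) = x ln(x) + (2γ − 1) x + O(√x). For x = 196, the asymptotic estimate is ≈ 1064.78.)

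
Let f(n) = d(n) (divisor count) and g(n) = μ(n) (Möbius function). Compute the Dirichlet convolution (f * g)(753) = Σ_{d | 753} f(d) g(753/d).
(d * μ)(753) = 1

Divisors of 753: [1, 3, 251, 753]. For each d | 753:
  d = 1: d(1) · μ(753/1) = 1 · 1 = 1
  d = 3: d(3) · μ(753/3) = 2 · -1 = -2
  d = 251: d(251) · μ(753/251) = 2 · -1 = -2
  d = 753: d(753) · μ(753/753) = 4 · 1 = 4
Summing: (d * μ)(753) = 1 + -2 + -2 + 4 = 1.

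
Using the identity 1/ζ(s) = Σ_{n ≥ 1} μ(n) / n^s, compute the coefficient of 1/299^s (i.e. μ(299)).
μ(299) = 1

Factor n = 299 = 13 · 23. μ(n) = 0 if any exponent ≥ 2 (not squarefree); otherwise μ(n) = (−1)^{ω(n)} where ω(n) is the number of distinct prime factors. Applying: μ(299) = 1.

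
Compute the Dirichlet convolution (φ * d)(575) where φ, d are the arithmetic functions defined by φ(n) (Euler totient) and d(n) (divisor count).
(φ * d)(575) = 744

Divisors of 575: [1, 5, 23, 25, 115, 575]. For each d | 575:
  d = 1: φ(1) · d(575/1) = 1 · 6 = 6
  d = 5: φ(5) · d(575/5) = 4 · 4 = 16
  d = 23: φ(23) · d(575/23) = 22 · 3 = 66
  d = 25: φ(25) · d(575/25) = 20 · 2 = 40
  d = 115: φ(115) · d(575/115) = 88 · 2 = 176
  d = 575: φ(575) · d(575/575) = 440 · 1 = 440
Summing: (φ * d)(575) = 6 + 16 + 66 + 40 + 176 + 440 = 744.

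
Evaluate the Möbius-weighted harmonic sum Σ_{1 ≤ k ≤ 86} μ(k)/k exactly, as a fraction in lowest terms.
Σ μ(k)/k = -153455160386518164226759349787/89021505229758617118541339330930

Values of μ(k) for 1 ≤ k ≤ 86: μ(1) = 1, μ(2) = -1, μ(3) = -1, μ(5) = -1, μ(6) = 1, μ(7) = -1, μ(10) = 1, μ(11) = -1, μ(13) = -1, μ(14) = 1, μ(15) = 1, μ(17) = -1, μ(19) = -1, μ(21) = 1, μ(22) = 1, μ(23) = -1, μ(26) = 1, μ(29) = -1, μ(30) = -1, μ(31) = -1, μ(33) = 1, μ(34) = 1, μ(35) = 1, μ(37) = -1, μ(38) = 1, μ(39) = 1, μ(41) = -1, μ(42) = -1, μ(43) = -1, μ(46) = 1, μ(47) = -1, μ(51) = 1, μ(53) = -1, μ(55) = 1, μ(57) = 1, μ(58) = 1, μ(59) = -1, μ(61) = -1, μ(62) = 1, μ(65) = 1, μ(66) = -1, μ(67) = -1, μ(69) = 1, μ(70) = -1, μ(71) = -1, μ(73) = -1, μ(74) = 1, μ(77) = 1, μ(78) = -1, μ(79) = -1, μ(82) = 1, μ(83) = -1, μ(85) = 1, μ(86) = 1, with μ = 0 on non-squarefree integers. Summing μ(k)/k for k where μ(k) ≠ 0 gives -153455160386518164226759349787/89021505229758617118541339330930 ≈ -0.0017. (PNT ⟺ this sum → 0 as n → ∞.)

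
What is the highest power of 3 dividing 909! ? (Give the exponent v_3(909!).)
v_3(909!) = 452

Legendre's formula: v_p(n!) = Σ_{k ≥ 1} ⌊n / p^k⌋. For p = 3, n = 909, the terms are:
  ⌊909/3^1⌋ = ⌊909/3⌋ = 303
  ⌊909/3^2⌋ = ⌊909/9⌋ = 101
  ⌊909/3^3⌋ = ⌊909/27⌋ = 33
  ⌊909/3^4⌋ = ⌊909/81⌋ = 11
  ⌊909/3^5⌋ = ⌊909/243⌋ = 3
  ⌊909/3^6⌋ = ⌊909/729⌋ = 1
(the next term ⌊909/3^7⌋ = 0, terminating the sum). Summing: v_3(909!) = 303 + 101 + 33 + 11 + 3 + 1 = 452.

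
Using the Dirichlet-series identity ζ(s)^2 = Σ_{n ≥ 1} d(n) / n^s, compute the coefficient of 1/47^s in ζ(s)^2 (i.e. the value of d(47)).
d(47) = 2

ζ(s)^2 = (Σ 1/m^s)(Σ 1/k^s). The coefficient of 1/n^s in the product is the number of ordered pairs (m, k) with mk = n, which equals d(n). For n = 47, divisors are [1, 47], so d(47) = 2.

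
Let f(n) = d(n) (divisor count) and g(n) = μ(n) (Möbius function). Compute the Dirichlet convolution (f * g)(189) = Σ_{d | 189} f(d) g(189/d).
(d * μ)(189) = 1

Divisors of 189: [1, 3, 7, 9, 21, 27, 63, 189]. For each d | 189:
  d = 1: d(1) · μ(189/1) = 1 · 0 = 0
  d = 3: d(3) · μ(189/3) = 2 · 0 = 0
  d = 7: d(7) · μ(189/7) = 2 · 0 = 0
  d = 9: d(9) · μ(189/9) = 3 · 1 = 3
  d = 21: d(21) · μ(189/21) = 4 · 0 = 0
  d = 27: d(27) · μ(189/27) = 4 · -1 = -4
  d = 63: d(63) · μ(189/63) = 6 · -1 = -6
  d = 189: d(189) · μ(189/189) = 8 · 1 = 8
Summing: (d * μ)(189) = 0 + 0 + 0 + 3 + 0 + -4 + -6 + 8 = 1.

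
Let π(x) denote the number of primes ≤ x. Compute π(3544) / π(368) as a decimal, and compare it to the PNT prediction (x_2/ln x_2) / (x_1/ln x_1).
π(3544)/π(368) = 496/73 ≈ 6.7945;  PNT prediction ≈ 6.9616.

π(368) = 73 and π(3544) = 496, so π(3544)/π(368) ≈ 6.7945. The PNT-predicted ratio is (3544/ln(3544)) / (368/ln(368)) ≈ 6.9616. The two agree to within a few percent, as expected.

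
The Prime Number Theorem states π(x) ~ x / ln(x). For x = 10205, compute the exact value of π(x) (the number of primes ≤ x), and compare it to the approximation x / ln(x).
π(10205) = 1252;  x/ln(x) ≈ 1105.56;  relative error ≈ 11.70%.

Directly count primes up to 10205: π(10205) = 1252. The PNT approximation gives 10205/ln(10205) ≈ 10205/9.23063 ≈ 1105.56. Relative error (π(x) − x/ln(x)) / π(x) ≈ 11.70%; the approximation is known to undercount slightly (Li(x) is a better estimate).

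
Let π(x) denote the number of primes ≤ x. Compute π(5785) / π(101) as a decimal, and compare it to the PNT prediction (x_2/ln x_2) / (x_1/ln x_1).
π(5785)/π(101) = 759/26 ≈ 29.1923;  PNT prediction ≈ 30.5137.

π(101) = 26 and π(5785) = 759, so π(5785)/π(101) ≈ 29.1923. The PNT-predicted ratio is (5785/ln(5785)) / (101/ln(101)) ≈ 30.5137. The two agree to within a few percent, as expected.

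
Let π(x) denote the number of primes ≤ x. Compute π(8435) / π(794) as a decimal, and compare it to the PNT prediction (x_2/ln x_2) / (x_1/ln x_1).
π(8435)/π(794) = 1055/138 ≈ 7.6449;  PNT prediction ≈ 7.8465.

π(794) = 138 and π(8435) = 1055, so π(8435)/π(794) ≈ 7.6449. The PNT-predicted ratio is (8435/ln(8435)) / (794/ln(794)) ≈ 7.8465. The two agree to within a few percent, as expected.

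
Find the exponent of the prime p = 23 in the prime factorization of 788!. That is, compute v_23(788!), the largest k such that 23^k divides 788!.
v_23(788!) = 35

Legendre's formula: v_p(n!) = Σ_{k ≥ 1} ⌊n / p^k⌋. For p = 23, n = 788, the terms are:
  ⌊788/23^1⌋ = ⌊788/23⌋ = 34
  ⌊788/23^2⌋ = ⌊788/529⌋ = 1
(the next term ⌊788/23^3⌋ = 0, terminating the sum). Summing: v_23(788!) = 34 + 1 = 35.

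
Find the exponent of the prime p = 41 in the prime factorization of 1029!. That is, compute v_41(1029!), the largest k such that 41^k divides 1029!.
v_41(1029!) = 25

Legendre's formula: v_p(n!) = Σ_{k ≥ 1} ⌊n / p^k⌋. For p = 41, n = 1029, the terms are:
  ⌊1029/41^1⌋ = ⌊1029/41⌋ = 25
(the next term ⌊1029/41^2⌋ = 0, terminating the sum). Summing: v_41(1029!) = 25 = 25.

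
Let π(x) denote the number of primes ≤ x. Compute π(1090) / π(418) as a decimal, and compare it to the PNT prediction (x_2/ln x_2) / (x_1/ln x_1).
π(1090)/π(418) = 181/80 ≈ 2.2625;  PNT prediction ≈ 2.2503.

π(418) = 80 and π(1090) = 181, so π(1090)/π(418) ≈ 2.2625. The PNT-predicted ratio is (1090/ln(1090)) / (418/ln(418)) ≈ 2.2503. The two agree to within a few percent, as expected.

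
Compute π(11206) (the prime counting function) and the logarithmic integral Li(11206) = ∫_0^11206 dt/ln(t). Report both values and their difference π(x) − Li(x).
π(11206) = 1356;  Li(11206) ≈ 1376.26;  π(x) − Li(x) ≈ -20.26.

Direct count of primes ≤ 11206 gives π(11206) = 1356. Numerical evaluation of the logarithmic integral gives Li(11206) ≈ 1376.26. The difference π(x) − Li(x) ≈ -20.26 is typically negative for small/moderate x (Li(x) overestimates), though Littlewood's theorem shows this sign changes infinitely often.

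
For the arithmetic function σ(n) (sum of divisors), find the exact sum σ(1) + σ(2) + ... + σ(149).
Σ_{n ≤ 149} σ(n) = 18232

Compute σ(n) for each 1 ≤ n ≤ 149: σ(1) = 1, σ(2) = 3, σ(3) = 4, σ(4) = 7, σ(5) = 6, σ(6) = 12, σ(7) = 8, σ(8) = 15, σ(9) = 13, σ(10) = 18, σ(11) = 12, σ(12) = 28, σ(13) = 14, σ(14) = 24, σ(15) = 24, σ(16) = 31, σ(17) = 18, σ(18) = 39, σ(19) = 20, σ(20) = 42, σ(21) = 32, σ(22) = 36, σ(23) = 24, σ(24) = 60, σ(25) = 31, σ(26) = 42, σ(27) = 40, σ(28) = 56, σ(29) = 30, σ(30) = 72, σ(31) = 32, σ(32) = 63, σ(33) = 48, σ(34) = 54, σ(35) = 48, σ(36) = 91, σ(37) = 38, σ(38) = 60, σ(39) = 56, σ(40) = 90, σ(41) = 42, σ(42) = 96, σ(43) = 44, σ(44) = 84, σ(45) = 78, σ(46) = 72, σ(47) = 48, σ(48) = 124, σ(49) = 57, σ(50) = 93, σ(51) = 72, σ(52) = 98, σ(53) = 54, σ(54) = 120, σ(55) = 72, σ(56) = 120, σ(57) = 80, σ(58) = 90, σ(59) = 60, σ(60) = 168, σ(61) = 62, σ(62) = 96, σ(63) = 104, σ(64) = 127, σ(65) = 84, σ(66) = 144, σ(67) = 68, σ(68) = 126, σ(69) = 96, σ(70) = 144, σ(71) = 72, σ(72) = 195, σ(73) = 74, σ(74) = 114, σ(75) = 124, σ(76) = 140, σ(77) = 96, σ(78) = 168, σ(79) = 80, σ(80) = 186, σ(81) = 121, σ(82) = 126, σ(83) = 84, σ(84) = 224, σ(85) = 108, σ(86) = 132, σ(87) = 120, σ(88) = 180, σ(89) = 90, σ(90) = 234, σ(91) = 112, σ(92) = 168, σ(93) = 128, σ(94) = 144, σ(95) = 120, σ(96) = 252, σ(97) = 98, σ(98) = 171, σ(99) = 156, σ(100) = 217, σ(101) = 102, σ(102) = 216, σ(103) = 104, σ(104) = 210, σ(105) = 192, σ(106) = 162, σ(107) = 108, σ(108) = 280, σ(109) = 110, σ(110) = 216, σ(111) = 152, σ(112) = 248, σ(113) = 114, σ(114) = 240, σ(115) = 144, σ(116) = 210, σ(117) = 182, σ(118) = 180, σ(119) = 144, σ(120) = 360, σ(121) = 133, σ(122) = 186, σ(123) = 168, σ(124) = 224, σ(125) = 156, σ(126) = 312, σ(127) = 128, σ(128) = 255, σ(129) = 176, σ(130) = 252, σ(131) = 132, σ(132) = 336, σ(133) = 160, σ(134) = 204, σ(135) = 240, σ(136) = 270, σ(137) = 138, σ(138) = 288, σ(139) = 140, σ(140) = 336, σ(141) = 192, σ(142) = 216, σ(143) = 168, σ(144) = 403, σ(145) = 180, σ(146) = 222, σ(147) = 228, σ(148) = 266, σ(149) = 150. Summing all 149 values: 18232. (Average order: Σ_{n ≤ x} σ(n) ~ (π²/12) x². For x = 149, (π²/12)·149² ≈ 18259.59.)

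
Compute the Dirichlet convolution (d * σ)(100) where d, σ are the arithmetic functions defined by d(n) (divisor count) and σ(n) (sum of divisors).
(d * σ)(100) = 736

Divisors of 100: [1, 2, 4, 5, 10, 20, 25, 50, 100]. For each d | 100:
  d = 1: d(1) · σ(100/1) = 1 · 217 = 217
  d = 2: d(2) · σ(100/2) = 2 · 93 = 186
  d = 4: d(4) · σ(100/4) = 3 · 31 = 93
  d = 5: d(5) · σ(100/5) = 2 · 42 = 84
  d = 10: d(10) · σ(100/10) = 4 · 18 = 72
  d = 20: d(20) · σ(100/20) = 6 · 6 = 36
  d = 25: d(25) · σ(100/25) = 3 · 7 = 21
  d = 50: d(50) · σ(100/50) = 6 · 3 = 18
  d = 100: d(100) · σ(100/100) = 9 · 1 = 9
Summing: (d * σ)(100) = 217 + 186 + 93 + 84 + 72 + 36 + 21 + 18 + 9 = 736.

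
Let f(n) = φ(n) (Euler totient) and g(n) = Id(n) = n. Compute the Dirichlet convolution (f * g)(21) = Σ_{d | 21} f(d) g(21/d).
(φ * Id)(21) = 65

Divisors of 21: [1, 3, 7, 21]. For each d | 21:
  d = 1: φ(1) · Id(21/1) = 1 · 21 = 21
  d = 3: φ(3) · Id(21/3) = 2 · 7 = 14
  d = 7: φ(7) · Id(21/7) = 6 · 3 = 18
  d = 21: φ(21) · Id(21/21) = 12 · 1 = 12
Summing: (φ * Id)(21) = 21 + 14 + 18 + 12 = 65.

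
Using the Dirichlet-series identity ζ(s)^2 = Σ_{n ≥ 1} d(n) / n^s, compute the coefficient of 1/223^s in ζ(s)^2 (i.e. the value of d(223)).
d(223) = 2

ζ(s)^2 = (Σ 1/m^s)(Σ 1/k^s). The coefficient of 1/n^s in the product is the number of ordered pairs (m, k) with mk = n, which equals d(n). For n = 223, divisors are [1, 223], so d(223) = 2.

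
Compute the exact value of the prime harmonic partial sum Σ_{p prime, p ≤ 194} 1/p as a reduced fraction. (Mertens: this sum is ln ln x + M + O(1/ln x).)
Σ 1/p = 385774678978047295113064712800727674369526436922217581784412894295689697835549/198962376391690981640415251545285153602734402721821058212203976095413910572270

π(194) = 44, so the primes ≤ 194 are [2, 3, 5, 7, 11, 13, 17, 19, 23, 29, 31, 37, 41, 43, 47, 53, 59, 61, 67, 71, 73, 79, 83, 89, 97, 101, 103, 107, 109, 113, 127, 131, 137, 139, 149, 151, 157, 163, 167, 173, 179, 181, 191, 193]. Summing 1/p over these primes: 385774678978047295113064712800727674369526436922217581784412894295689697835549/198962376391690981640415251545285153602734402721821058212203976095413910572270 ≈ 1.9389. Mertens estimate ln ln(194) + 0.2615 ≈ 1.9231.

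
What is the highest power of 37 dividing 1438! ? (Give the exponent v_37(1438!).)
v_37(1438!) = 39

Legendre's formula: v_p(n!) = Σ_{k ≥ 1} ⌊n / p^k⌋. For p = 37, n = 1438, the terms are:
  ⌊1438/37^1⌋ = ⌊1438/37⌋ = 38
  ⌊1438/37^2⌋ = ⌊1438/1369⌋ = 1
(the next term ⌊1438/37^3⌋ = 0, terminating the sum). Summing: v_37(1438!) = 38 + 1 = 39.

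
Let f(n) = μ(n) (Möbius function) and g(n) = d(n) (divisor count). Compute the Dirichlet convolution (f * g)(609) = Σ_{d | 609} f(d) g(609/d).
(μ * d)(609) = 1

Divisors of 609: [1, 3, 7, 21, 29, 87, 203, 609]. For each d | 609:
  d = 1: μ(1) · d(609/1) = 1 · 8 = 8
  d = 3: μ(3) · d(609/3) = -1 · 4 = -4
  d = 7: μ(7) · d(609/7) = -1 · 4 = -4
  d = 21: μ(21) · d(609/21) = 1 · 2 = 2
  d = 29: μ(29) · d(609/29) = -1 · 4 = -4
  d = 87: μ(87) · d(609/87) = 1 · 2 = 2
  d = 203: μ(203) · d(609/203) = 1 · 2 = 2
  d = 609: μ(609) · d(609/609) = -1 · 1 = -1
Summing: (μ * d)(609) = 8 + -4 + -4 + 2 + -4 + 2 + 2 + -1 = 1.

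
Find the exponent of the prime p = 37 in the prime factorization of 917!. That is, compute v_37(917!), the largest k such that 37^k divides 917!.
v_37(917!) = 24

Legendre's formula: v_p(n!) = Σ_{k ≥ 1} ⌊n / p^k⌋. For p = 37, n = 917, the terms are:
  ⌊917/37^1⌋ = ⌊917/37⌋ = 24
(the next term ⌊917/37^2⌋ = 0, terminating the sum). Summing: v_37(917!) = 24 = 24.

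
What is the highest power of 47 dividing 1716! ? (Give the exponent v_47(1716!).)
v_47(1716!) = 36

Legendre's formula: v_p(n!) = Σ_{k ≥ 1} ⌊n / p^k⌋. For p = 47, n = 1716, the terms are:
  ⌊1716/47^1⌋ = ⌊1716/47⌋ = 36
(the next term ⌊1716/47^2⌋ = 0, terminating the sum). Summing: v_47(1716!) = 36 = 36.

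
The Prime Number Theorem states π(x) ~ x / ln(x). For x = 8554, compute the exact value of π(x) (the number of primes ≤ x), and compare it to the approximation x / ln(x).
π(8554) = 1066;  x/ln(x) ≈ 944.76;  relative error ≈ 11.37%.

Directly count primes up to 8554: π(8554) = 1066. The PNT approximation gives 8554/ln(8554) ≈ 8554/9.05415 ≈ 944.76. Relative error (π(x) − x/ln(x)) / π(x) ≈ 11.37%; the approximation is known to undercount slightly (Li(x) is a better estimate).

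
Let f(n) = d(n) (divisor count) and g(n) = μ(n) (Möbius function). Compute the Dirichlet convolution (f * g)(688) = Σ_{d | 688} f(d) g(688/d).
(d * μ)(688) = 1

Divisors of 688: [1, 2, 4, 8, 16, 43, 86, 172, 344, 688]. For each d | 688:
  d = 1: d(1) · μ(688/1) = 1 · 0 = 0
  d = 2: d(2) · μ(688/2) = 2 · 0 = 0
  d = 4: d(4) · μ(688/4) = 3 · 0 = 0
  d = 8: d(8) · μ(688/8) = 4 · 1 = 4
  d = 16: d(16) · μ(688/16) = 5 · -1 = -5
  d = 43: d(43) · μ(688/43) = 2 · 0 = 0
  d = 86: d(86) · μ(688/86) = 4 · 0 = 0
  d = 172: d(172) · μ(688/172) = 6 · 0 = 0
  d = 344: d(344) · μ(688/344) = 8 · -1 = -8
  d = 688: d(688) · μ(688/688) = 10 · 1 = 10
Summing: (d * μ)(688) = 0 + 0 + 0 + 4 + -5 + 0 + 0 + 0 + -8 + 10 = 1.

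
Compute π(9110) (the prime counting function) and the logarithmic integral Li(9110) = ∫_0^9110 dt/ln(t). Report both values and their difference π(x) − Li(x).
π(9110) = 1130;  Li(9110) ≈ 1149.02;  π(x) − Li(x) ≈ -19.02.

Direct count of primes ≤ 9110 gives π(9110) = 1130. Numerical evaluation of the logarithmic integral gives Li(9110) ≈ 1149.02. The difference π(x) − Li(x) ≈ -19.02 is typically negative for small/moderate x (Li(x) overestimates), though Littlewood's theorem shows this sign changes infinitely often.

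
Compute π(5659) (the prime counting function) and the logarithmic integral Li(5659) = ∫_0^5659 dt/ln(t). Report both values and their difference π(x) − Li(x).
π(5659) = 746;  Li(5659) ≈ 761.09;  π(x) − Li(x) ≈ -15.09.

Direct count of primes ≤ 5659 gives π(5659) = 746. Numerical evaluation of the logarithmic integral gives Li(5659) ≈ 761.09. The difference π(x) − Li(x) ≈ -15.09 is typically negative for small/moderate x (Li(x) overestimates), though Littlewood's theorem shows this sign changes infinitely often.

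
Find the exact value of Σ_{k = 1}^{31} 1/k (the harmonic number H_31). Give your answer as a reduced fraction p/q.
H_31 = 290774257297357/72201776446800

Direct summation: H_31 = 1 + 1/2 + ... + 1/31. The least common denominator is lcm(1, ..., 31) = 72201776446800; over this denominator the numerator is 72201776446800 + 36100888223400 + 24067258815600 + 18050444111700 + 14440355289360 + 12033629407800 + 10314539492400 + 9025222055850 + 8022419605200 + 7220177644680 + 6563797858800 + 6016814703900 + 5553982803600 + 5157269746200 + 4813451763120 + 4512611027925 + 4247163320400 + 4011209802600 + 3800093497200 + 3610088822340 + 3438179830800 + 3281898929400 + 3139207671600 + 3008407351950 + 2888071057872 + 2776991401800 + 2674139868400 + 2578634873100 + 2489716429200 + 2406725881560 + 2329089562800 = 290774257297357, so H_31 = 290774257297357/72201776446800 (already in lowest terms) ≈ 4.02725. (The PNT-adjacent estimate ln(31) + γ ≈ 4.01120 matches within O(1/n).)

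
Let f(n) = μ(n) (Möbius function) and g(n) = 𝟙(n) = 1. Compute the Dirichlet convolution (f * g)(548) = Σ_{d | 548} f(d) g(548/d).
(μ * 𝟙)(548) = 0

Divisors of 548: [1, 2, 4, 137, 274, 548]. For each d | 548:
  d = 1: μ(1) · 𝟙(548/1) = 1 · 1 = 1
  d = 2: μ(2) · 𝟙(548/2) = -1 · 1 = -1
  d = 4: μ(4) · 𝟙(548/4) = 0 · 1 = 0
  d = 137: μ(137) · 𝟙(548/137) = -1 · 1 = -1
  d = 274: μ(274) · 𝟙(548/274) = 1 · 1 = 1
  d = 548: μ(548) · 𝟙(548/548) = 0 · 1 = 0
Summing: (μ * 𝟙)(548) = 1 + -1 + 0 + -1 + 1 + 0 = 0.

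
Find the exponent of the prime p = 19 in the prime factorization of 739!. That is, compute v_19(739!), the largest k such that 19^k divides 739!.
v_19(739!) = 40

Legendre's formula: v_p(n!) = Σ_{k ≥ 1} ⌊n / p^k⌋. For p = 19, n = 739, the terms are:
  ⌊739/19^1⌋ = ⌊739/19⌋ = 38
  ⌊739/19^2⌋ = ⌊739/361⌋ = 2
(the next term ⌊739/19^3⌋ = 0, terminating the sum). Summing: v_19(739!) = 38 + 2 = 40.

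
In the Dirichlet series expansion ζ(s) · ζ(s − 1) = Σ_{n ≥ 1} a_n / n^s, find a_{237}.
σ(237) = 320

In the product (Σ m^0/m^s)(Σ k / k^s) = Σ (Σ_{d | n} d) / n^s, the coefficient of 1/n^s is σ(n) = Σ_{d | n} d. For n = 237, divisors are [1, 3, 79, 237]; summing: σ(237) = 320.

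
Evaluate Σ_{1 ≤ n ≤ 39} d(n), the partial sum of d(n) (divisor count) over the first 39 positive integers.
Σ_{n ≤ 39} d(n) = 150

Compute d(n) for each 1 ≤ n ≤ 39: d(1) = 1, d(2) = 2, d(3) = 2, d(4) = 3, d(5) = 2, d(6) = 4, d(7) = 2, d(8) = 4, d(9) = 3, d(10) = 4, d(11) = 2, d(12) = 6, d(13) = 2, d(14) = 4, d(15) = 4, d(16) = 5, d(17) = 2, d(18) = 6, d(19) = 2, d(20) = 6, d(21) = 4, d(22) = 4, d(23) = 2, d(24) = 8, d(25) = 3, d(26) = 4, d(27) = 4, d(28) = 6, d(29) = 2, d(30) = 8, d(31) = 2, d(32) = 6, d(33) = 4, d(34) = 4, d(35) = 4, d(36) = 9, d(37) = 2, d(38) = 4, d(39) = 4. Summing all 39 values: 150. (Dirichlet's divisor formula: Σ_{n ≤ x} d(n) = x ln(x) + (2γ − 1) x + O(√x). For x = 39, the asymptotic estimate is ≈ 148.90.)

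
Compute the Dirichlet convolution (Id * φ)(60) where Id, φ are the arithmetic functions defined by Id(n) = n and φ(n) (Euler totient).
(Id * φ)(60) = 360

Divisors of 60: [1, 2, 3, 4, 5, 6, 10, 12, 15, 20, 30, 60]. For each d | 60:
  d = 1: Id(1) · φ(60/1) = 1 · 16 = 16
  d = 2: Id(2) · φ(60/2) = 2 · 8 = 16
  d = 3: Id(3) · φ(60/3) = 3 · 8 = 24
  d = 4: Id(4) · φ(60/4) = 4 · 8 = 32
  d = 5: Id(5) · φ(60/5) = 5 · 4 = 20
  d = 6: Id(6) · φ(60/6) = 6 · 4 = 24
  d = 10: Id(10) · φ(60/10) = 10 · 2 = 20
  d = 12: Id(12) · φ(60/12) = 12 · 4 = 48
  d = 15: Id(15) · φ(60/15) = 15 · 2 = 30
  d = 20: Id(20) · φ(60/20) = 20 · 2 = 40
  d = 30: Id(30) · φ(60/30) = 30 · 1 = 30
  d = 60: Id(60) · φ(60/60) = 60 · 1 = 60
Summing: (Id * φ)(60) = 16 + 16 + 24 + 32 + 20 + 24 + 20 + 48 + 30 + 40 + 30 + 60 = 360.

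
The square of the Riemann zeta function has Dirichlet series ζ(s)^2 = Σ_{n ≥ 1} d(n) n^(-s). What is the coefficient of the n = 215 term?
d(215) = 4

ζ(s)^2 = (Σ 1/m^s)(Σ 1/k^s). The coefficient of 1/n^s in the product is the number of ordered pairs (m, k) with mk = n, which equals d(n). For n = 215, divisors are [1, 5, 43, 215], so d(215) = 4.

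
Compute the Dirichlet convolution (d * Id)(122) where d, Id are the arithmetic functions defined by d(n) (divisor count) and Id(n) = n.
(d * Id)(122) = 252

Divisors of 122: [1, 2, 61, 122]. For each d | 122:
  d = 1: d(1) · Id(122/1) = 1 · 122 = 122
  d = 2: d(2) · Id(122/2) = 2 · 61 = 122
  d = 61: d(61) · Id(122/61) = 2 · 2 = 4
  d = 122: d(122) · Id(122/122) = 4 · 1 = 4
Summing: (d * Id)(122) = 122 + 122 + 4 + 4 = 252.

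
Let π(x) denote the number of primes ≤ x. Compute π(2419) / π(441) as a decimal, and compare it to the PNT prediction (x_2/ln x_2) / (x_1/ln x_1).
π(2419)/π(441) = 359/85 ≈ 4.2235;  PNT prediction ≈ 4.2869.

π(441) = 85 and π(2419) = 359, so π(2419)/π(441) ≈ 4.2235. The PNT-predicted ratio is (2419/ln(2419)) / (441/ln(441)) ≈ 4.2869. The two agree to within a few percent, as expected.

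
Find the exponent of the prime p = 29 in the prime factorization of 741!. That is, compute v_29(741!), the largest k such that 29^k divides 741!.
v_29(741!) = 25

Legendre's formula: v_p(n!) = Σ_{k ≥ 1} ⌊n / p^k⌋. For p = 29, n = 741, the terms are:
  ⌊741/29^1⌋ = ⌊741/29⌋ = 25
(the next term ⌊741/29^2⌋ = 0, terminating the sum). Summing: v_29(741!) = 25 = 25.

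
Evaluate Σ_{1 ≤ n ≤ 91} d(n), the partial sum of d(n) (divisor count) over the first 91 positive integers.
Σ_{n ≤ 91} d(n) = 429

Compute d(n) for each 1 ≤ n ≤ 91: d(1) = 1, d(2) = 2, d(3) = 2, d(4) = 3, d(5) = 2, d(6) = 4, d(7) = 2, d(8) = 4, d(9) = 3, d(10) = 4, d(11) = 2, d(12) = 6, d(13) = 2, d(14) = 4, d(15) = 4, d(16) = 5, d(17) = 2, d(18) = 6, d(19) = 2, d(20) = 6, d(21) = 4, d(22) = 4, d(23) = 2, d(24) = 8, d(25) = 3, d(26) = 4, d(27) = 4, d(28) = 6, d(29) = 2, d(30) = 8, d(31) = 2, d(32) = 6, d(33) = 4, d(34) = 4, d(35) = 4, d(36) = 9, d(37) = 2, d(38) = 4, d(39) = 4, d(40) = 8, d(41) = 2, d(42) = 8, d(43) = 2, d(44) = 6, d(45) = 6, d(46) = 4, d(47) = 2, d(48) = 10, d(49) = 3, d(50) = 6, d(51) = 4, d(52) = 6, d(53) = 2, d(54) = 8, d(55) = 4, d(56) = 8, d(57) = 4, d(58) = 4, d(59) = 2, d(60) = 12, d(61) = 2, d(62) = 4, d(63) = 6, d(64) = 7, d(65) = 4, d(66) = 8, d(67) = 2, d(68) = 6, d(69) = 4, d(70) = 8, d(71) = 2, d(72) = 12, d(73) = 2, d(74) = 4, d(75) = 6, d(76) = 6, d(77) = 4, d(78) = 8, d(79) = 2, d(80) = 10, d(81) = 5, d(82) = 4, d(83) = 2, d(84) = 12, d(85) = 4, d(86) = 4, d(87) = 4, d(88) = 8, d(89) = 2, d(90) = 12, d(91) = 4. Summing all 91 values: 429. (Dirichlet's divisor formula: Σ_{n ≤ x} d(n) = x ln(x) + (2γ − 1) x + O(√x). For x = 91, the asymptotic estimate is ≈ 424.54.)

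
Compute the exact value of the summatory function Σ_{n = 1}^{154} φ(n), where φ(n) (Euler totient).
Σ_{n ≤ 154} φ(n) = 7236

Compute φ(n) for each 1 ≤ n ≤ 154: φ(1) = 1, φ(2) = 1, φ(3) = 2, φ(4) = 2, φ(5) = 4, φ(6) = 2, φ(7) = 6, φ(8) = 4, φ(9) = 6, φ(10) = 4, φ(11) = 10, φ(12) = 4, φ(13) = 12, φ(14) = 6, φ(15) = 8, φ(16) = 8, φ(17) = 16, φ(18) = 6, φ(19) = 18, φ(20) = 8, φ(21) = 12, φ(22) = 10, φ(23) = 22, φ(24) = 8, φ(25) = 20, φ(26) = 12, φ(27) = 18, φ(28) = 12, φ(29) = 28, φ(30) = 8, φ(31) = 30, φ(32) = 16, φ(33) = 20, φ(34) = 16, φ(35) = 24, φ(36) = 12, φ(37) = 36, φ(38) = 18, φ(39) = 24, φ(40) = 16, φ(41) = 40, φ(42) = 12, φ(43) = 42, φ(44) = 20, φ(45) = 24, φ(46) = 22, φ(47) = 46, φ(48) = 16, φ(49) = 42, φ(50) = 20, φ(51) = 32, φ(52) = 24, φ(53) = 52, φ(54) = 18, φ(55) = 40, φ(56) = 24, φ(57) = 36, φ(58) = 28, φ(59) = 58, φ(60) = 16, φ(61) = 60, φ(62) = 30, φ(63) = 36, φ(64) = 32, φ(65) = 48, φ(66) = 20, φ(67) = 66, φ(68) = 32, φ(69) = 44, φ(70) = 24, φ(71) = 70, φ(72) = 24, φ(73) = 72, φ(74) = 36, φ(75) = 40, φ(76) = 36, φ(77) = 60, φ(78) = 24, φ(79) = 78, φ(80) = 32, φ(81) = 54, φ(82) = 40, φ(83) = 82, φ(84) = 24, φ(85) = 64, φ(86) = 42, φ(87) = 56, φ(88) = 40, φ(89) = 88, φ(90) = 24, φ(91) = 72, φ(92) = 44, φ(93) = 60, φ(94) = 46, φ(95) = 72, φ(96) = 32, φ(97) = 96, φ(98) = 42, φ(99) = 60, φ(100) = 40, φ(101) = 100, φ(102) = 32, φ(103) = 102, φ(104) = 48, φ(105) = 48, φ(106) = 52, φ(107) = 106, φ(108) = 36, φ(109) = 108, φ(110) = 40, φ(111) = 72, φ(112) = 48, φ(113) = 112, φ(114) = 36, φ(115) = 88, φ(116) = 56, φ(117) = 72, φ(118) = 58, φ(119) = 96, φ(120) = 32, φ(121) = 110, φ(122) = 60, φ(123) = 80, φ(124) = 60, φ(125) = 100, φ(126) = 36, φ(127) = 126, φ(128) = 64, φ(129) = 84, φ(130) = 48, φ(131) = 130, φ(132) = 40, φ(133) = 108, φ(134) = 66, φ(135) = 72, φ(136) = 64, φ(137) = 136, φ(138) = 44, φ(139) = 138, φ(140) = 48, φ(141) = 92, φ(142) = 70, φ(143) = 120, φ(144) = 48, φ(145) = 112, φ(146) = 72, φ(147) = 84, φ(148) = 72, φ(149) = 148, φ(150) = 40, φ(151) = 150, φ(152) = 72, φ(153) = 96, φ(154) = 60. Summing all 154 values: 7236. (Average order: Σ_{n ≤ x} φ(n) ~ (3/π²) x². For x = 154, (3/π²)·154² ≈ 7208.80.)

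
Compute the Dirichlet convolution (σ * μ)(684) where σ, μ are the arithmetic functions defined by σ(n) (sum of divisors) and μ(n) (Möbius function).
(σ * μ)(684) = 684

Divisors of 684: [1, 2, 3, 4, 6, 9, 12, 18, 19, 36, 38, 57, 76, 114, 171, 228, 342, 684]. For each d | 684:
  d = 1: σ(1) · μ(684/1) = 1 · 0 = 0
  d = 2: σ(2) · μ(684/2) = 3 · 0 = 0
  d = 3: σ(3) · μ(684/3) = 4 · 0 = 0
  d = 4: σ(4) · μ(684/4) = 7 · 0 = 0
  d = 6: σ(6) · μ(684/6) = 12 · -1 = -12
  d = 9: σ(9) · μ(684/9) = 13 · 0 = 0
  d = 12: σ(12) · μ(684/12) = 28 · 1 = 28
  d = 18: σ(18) · μ(684/18) = 39 · 1 = 39
  d = 19: σ(19) · μ(684/19) = 20 · 0 = 0
  d = 36: σ(36) · μ(684/36) = 91 · -1 = -91
  d = 38: σ(38) · μ(684/38) = 60 · 0 = 0
  d = 57: σ(57) · μ(684/57) = 80 · 0 = 0
  d = 76: σ(76) · μ(684/76) = 140 · 0 = 0
  d = 114: σ(114) · μ(684/114) = 240 · 1 = 240
  d = 171: σ(171) · μ(684/171) = 260 · 0 = 0
  d = 228: σ(228) · μ(684/228) = 560 · -1 = -560
  d = 342: σ(342) · μ(684/342) = 780 · -1 = -780
  d = 684: σ(684) · μ(684/684) = 1820 · 1 = 1820
Summing: (σ * μ)(684) = 0 + 0 + 0 + 0 + -12 + 0 + 28 + 39 + 0 + -91 + 0 + 0 + 0 + 240 + 0 + -560 + -780 + 1820 = 684.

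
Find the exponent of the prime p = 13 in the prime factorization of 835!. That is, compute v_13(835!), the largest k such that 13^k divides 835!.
v_13(835!) = 68

Legendre's formula: v_p(n!) = Σ_{k ≥ 1} ⌊n / p^k⌋. For p = 13, n = 835, the terms are:
  ⌊835/13^1⌋ = ⌊835/13⌋ = 64
  ⌊835/13^2⌋ = ⌊835/169⌋ = 4
(the next term ⌊835/13^3⌋ = 0, terminating the sum). Summing: v_13(835!) = 64 + 4 = 68.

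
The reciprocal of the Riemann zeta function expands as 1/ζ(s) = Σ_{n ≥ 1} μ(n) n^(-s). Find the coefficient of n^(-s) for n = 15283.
μ(15283) = -1

Factor n = 15283 = 17 · 29 · 31. μ(n) = 0 if any exponent ≥ 2 (not squarefree); otherwise μ(n) = (−1)^{ω(n)} where ω(n) is the number of distinct prime factors. Applying: μ(15283) = -1.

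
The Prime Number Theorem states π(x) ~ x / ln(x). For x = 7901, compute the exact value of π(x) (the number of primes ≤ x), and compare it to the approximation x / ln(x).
π(7901) = 998;  x/ln(x) ≈ 880.36;  relative error ≈ 11.79%.

Directly count primes up to 7901: π(7901) = 998. The PNT approximation gives 7901/ln(7901) ≈ 7901/8.97474 ≈ 880.36. Relative error (π(x) − x/ln(x)) / π(x) ≈ 11.79%; the approximation is known to undercount slightly (Li(x) is a better estimate).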